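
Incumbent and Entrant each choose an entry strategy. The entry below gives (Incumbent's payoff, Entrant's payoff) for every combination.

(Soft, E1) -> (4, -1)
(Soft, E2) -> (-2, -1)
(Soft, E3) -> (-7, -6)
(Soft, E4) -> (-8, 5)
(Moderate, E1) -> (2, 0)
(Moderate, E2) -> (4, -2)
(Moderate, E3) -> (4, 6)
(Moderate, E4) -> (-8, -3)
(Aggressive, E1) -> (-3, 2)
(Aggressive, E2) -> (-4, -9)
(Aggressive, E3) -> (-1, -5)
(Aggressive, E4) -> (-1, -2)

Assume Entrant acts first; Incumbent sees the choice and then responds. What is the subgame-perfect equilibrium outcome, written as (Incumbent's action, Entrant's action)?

(Moderate, E3)

Solve by backward induction (Entrant leads).
- E1: BR = Soft, leader payoff -1.
- E2: BR = Moderate, leader payoff -2.
- E3: BR = Moderate, leader payoff 6.
- E4: BR = Aggressive, leader payoff -2.
Maximizing over -1, -2, 6, -2, Entrant chooses E3. Subgame-perfect outcome: (Moderate, E3) with payoffs (4, 6).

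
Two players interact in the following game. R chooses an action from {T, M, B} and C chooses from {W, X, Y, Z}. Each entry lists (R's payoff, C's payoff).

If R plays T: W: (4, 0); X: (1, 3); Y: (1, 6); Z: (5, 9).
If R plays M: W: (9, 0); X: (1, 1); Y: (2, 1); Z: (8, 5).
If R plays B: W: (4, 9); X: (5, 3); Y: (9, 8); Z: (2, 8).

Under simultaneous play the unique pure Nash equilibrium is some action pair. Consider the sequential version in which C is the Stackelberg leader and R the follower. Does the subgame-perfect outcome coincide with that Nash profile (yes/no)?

Backward induction with C moving first.
- W: BR = M, leader payoff 0.
- X: BR = B, leader payoff 3.
- Y: BR = B, leader payoff 8.
- Z: BR = M, leader payoff 5.
Maximizing over 0, 3, 8, 5, C chooses Y. Subgame-perfect outcome: (B, Y) with payoffs (9, 8).
Now find the simultaneous Nash equilibrium.
R's best replies: W→M; X→B; Y→B; Z→M.
C's best replies: T→Z; M→Z; B→W.
The unique mutual best reply is (M, Z), giving (8, 5).
Sequential outcome (B, Y) differs from the Nash profile (M, Z).

no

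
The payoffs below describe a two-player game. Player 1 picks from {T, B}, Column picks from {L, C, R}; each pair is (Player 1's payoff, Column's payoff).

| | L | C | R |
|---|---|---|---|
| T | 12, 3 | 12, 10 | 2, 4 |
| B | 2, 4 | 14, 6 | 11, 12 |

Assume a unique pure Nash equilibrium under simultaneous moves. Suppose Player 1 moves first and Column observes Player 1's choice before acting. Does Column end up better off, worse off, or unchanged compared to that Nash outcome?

Work backward from Column's decision.
- T: Column compares 3, 10, 4 and picks C; Player 1 would get 12.
- B: Column compares 4, 6, 12 and picks R; Player 1 would get 11.
Among 12, 11, the best is 12 at T. Subgame-perfect outcome: (T, C) with payoffs (12, 10).
Under simultaneous play:
Player 1's best replies: L→T; C→B; R→B.
Column's best replies: T→C; B→R.
Only (B, R) has each player best-responding; Nash payoffs (11, 12).
Column earns 10 sequentially versus 12 at the Nash outcome: worse off.

worse off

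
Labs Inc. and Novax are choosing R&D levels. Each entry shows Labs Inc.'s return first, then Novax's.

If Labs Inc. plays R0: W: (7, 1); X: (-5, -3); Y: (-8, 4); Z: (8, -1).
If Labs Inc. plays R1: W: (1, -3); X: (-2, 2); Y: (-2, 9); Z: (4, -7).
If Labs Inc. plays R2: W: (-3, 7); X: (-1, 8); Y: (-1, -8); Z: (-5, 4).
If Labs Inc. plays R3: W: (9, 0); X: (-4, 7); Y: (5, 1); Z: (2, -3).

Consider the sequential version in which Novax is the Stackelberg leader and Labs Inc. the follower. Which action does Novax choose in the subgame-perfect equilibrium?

X

Solve by backward induction (Novax leads).
- W: BR = R3, leader payoff 0.
- X: BR = R2, leader payoff 8.
- Y: BR = R3, leader payoff 1.
- Z: BR = R0, leader payoff -1.
Novax's induced payoffs are 0, 8, 1, -1, so Novax commits to X. Subgame-perfect outcome: (R2, X) with payoffs (-1, 8).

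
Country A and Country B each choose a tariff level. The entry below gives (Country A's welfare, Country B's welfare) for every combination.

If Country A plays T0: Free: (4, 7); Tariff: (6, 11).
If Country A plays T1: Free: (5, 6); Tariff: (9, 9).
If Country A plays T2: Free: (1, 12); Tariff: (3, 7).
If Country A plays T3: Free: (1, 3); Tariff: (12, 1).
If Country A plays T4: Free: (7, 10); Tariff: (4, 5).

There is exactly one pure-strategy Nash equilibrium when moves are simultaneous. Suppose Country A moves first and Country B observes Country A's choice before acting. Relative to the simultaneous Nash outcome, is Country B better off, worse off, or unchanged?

Work backward from Country B's decision.
- T0 → Country B plays Tariff (best of 7, 11); Country A gets 6.
- T1 → Country B plays Tariff (best of 6, 9); Country A gets 9.
- T2 → Country B plays Free (best of 12, 7); Country A gets 1.
- T3 → Country B plays Free (best of 3, 1); Country A gets 1.
- T4 → Country B plays Free (best of 10, 5); Country A gets 7.
Among 6, 9, 1, 1, 7, the best is 9 at T1. Subgame-perfect outcome: (T1, Tariff) with payoffs (9, 9).
For the simultaneous game, intersect best replies.
Country A's best replies: Free→T4; Tariff→T3.
Country B's best replies: T0→Tariff; T1→Tariff; T2→Free; T3→Free; T4→Free.
Only (T4, Free) has each player best-responding; Nash payoffs (7, 10).
Country B earns 9 sequentially versus 10 at the Nash outcome: worse off.

worse off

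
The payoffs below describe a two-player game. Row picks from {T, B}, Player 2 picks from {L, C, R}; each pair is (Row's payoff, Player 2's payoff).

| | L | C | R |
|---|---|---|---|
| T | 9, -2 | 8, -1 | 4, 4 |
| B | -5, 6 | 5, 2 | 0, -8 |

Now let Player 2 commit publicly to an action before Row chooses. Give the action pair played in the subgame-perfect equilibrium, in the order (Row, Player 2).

Work backward from Row's decision.
- L: Row compares 9, -5 and picks T; Player 2 would get -2.
- C: Row compares 8, 5 and picks T; Player 2 would get -1.
- R: Row compares 4, 0 and picks T; Player 2 would get 4.
Among -2, -1, 4, the best is 4 at R. Subgame-perfect outcome: (T, R) with payoffs (4, 4).

(T, R)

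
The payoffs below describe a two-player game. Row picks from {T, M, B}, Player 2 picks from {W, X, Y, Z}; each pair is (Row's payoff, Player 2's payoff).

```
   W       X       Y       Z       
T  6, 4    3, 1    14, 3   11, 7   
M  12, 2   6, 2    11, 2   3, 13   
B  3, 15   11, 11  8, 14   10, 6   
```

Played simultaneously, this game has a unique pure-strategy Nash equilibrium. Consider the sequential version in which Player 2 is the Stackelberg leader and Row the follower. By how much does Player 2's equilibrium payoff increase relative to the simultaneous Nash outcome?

4

Solve by backward induction (Player 2 leads).
- W → Row plays M (best of 6, 12, 3); Player 2 gets 2.
- X → Row plays B (best of 3, 6, 11); Player 2 gets 11.
- Y → Row plays T (best of 14, 11, 8); Player 2 gets 3.
- Z → Row plays T (best of 11, 3, 10); Player 2 gets 7.
Player 2's induced payoffs are 2, 11, 3, 7, so Player 2 commits to X. Subgame-perfect outcome: (B, X) with payoffs (11, 11).
Now find the simultaneous Nash equilibrium.
Row's best replies: W→M; X→B; Y→T; Z→T.
Player 2's best replies: T→Z; M→Z; B→W.
Only (T, Z) has each player best-responding; Nash payoffs (11, 7).
Player 2's commitment gain: 11 − 7 = 4.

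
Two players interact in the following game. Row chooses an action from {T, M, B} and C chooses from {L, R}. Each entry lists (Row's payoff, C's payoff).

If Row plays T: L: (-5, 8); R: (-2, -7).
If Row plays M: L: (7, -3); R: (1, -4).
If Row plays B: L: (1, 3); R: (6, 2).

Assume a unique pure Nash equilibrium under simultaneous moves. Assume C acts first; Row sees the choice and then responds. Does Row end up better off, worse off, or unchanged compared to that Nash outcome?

Row best-responds to each possible C move:
- L: Row compares -5, 7, 1 and picks M; C would get -3.
- R: Row compares -2, 1, 6 and picks B; C would get 2.
Among -3, 2, the best is 2 at R. Subgame-perfect outcome: (B, R) with payoffs (6, 2).
Under simultaneous play:
Row's best replies: L→M; R→B.
C's best replies: T→L; M→L; B→L.
The unique mutual best reply is (M, L), giving (7, -3).
Row earns 6 sequentially versus 7 at the Nash outcome: worse off.

worse off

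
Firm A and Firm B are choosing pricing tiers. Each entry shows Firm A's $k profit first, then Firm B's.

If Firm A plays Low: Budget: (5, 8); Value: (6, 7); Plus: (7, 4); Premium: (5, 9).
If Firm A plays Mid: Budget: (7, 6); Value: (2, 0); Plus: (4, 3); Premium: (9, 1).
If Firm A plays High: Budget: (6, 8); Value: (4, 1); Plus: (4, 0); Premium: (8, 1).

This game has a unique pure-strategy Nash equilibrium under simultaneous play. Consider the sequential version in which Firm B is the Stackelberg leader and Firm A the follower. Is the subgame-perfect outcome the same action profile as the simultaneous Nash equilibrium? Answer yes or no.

Backward induction with Firm B moving first.
- Budget: Firm A compares 5, 7, 6 and picks Mid; Firm B would get 6.
- Value: Firm A compares 6, 2, 4 and picks Low; Firm B would get 7.
- Plus: Firm A compares 7, 4, 4 and picks Low; Firm B would get 4.
- Premium: Firm A compares 5, 9, 8 and picks Mid; Firm B would get 1.
Among 6, 7, 4, 1, the best is 7 at Value. Subgame-perfect outcome: (Low, Value) with payoffs (6, 7).
Under simultaneous play:
Firm A's best replies: Budget→Mid; Value→Low; Plus→Low; Premium→Mid.
Firm B's best replies: Low→Premium; Mid→Budget; High→Budget.
Only (Mid, Budget) has each player best-responding; Nash payoffs (7, 6).
Sequential outcome (Low, Value) differs from the Nash profile (Mid, Budget).

no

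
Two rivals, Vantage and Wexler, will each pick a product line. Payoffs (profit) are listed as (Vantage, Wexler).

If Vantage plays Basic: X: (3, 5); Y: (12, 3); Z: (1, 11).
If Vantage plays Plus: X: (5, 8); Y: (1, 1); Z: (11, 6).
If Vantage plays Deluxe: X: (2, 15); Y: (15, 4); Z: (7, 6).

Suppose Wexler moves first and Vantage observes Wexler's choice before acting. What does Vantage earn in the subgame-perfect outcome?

Vantage best-responds to each possible Wexler move:
- X → Vantage plays Plus (best of 3, 5, 2); Wexler gets 8.
- Y → Vantage plays Deluxe (best of 12, 1, 15); Wexler gets 4.
- Z → Vantage plays Plus (best of 1, 11, 7); Wexler gets 6.
Maximizing over 8, 4, 6, Wexler chooses X. Subgame-perfect outcome: (Plus, X) with payoffs (5, 8).

5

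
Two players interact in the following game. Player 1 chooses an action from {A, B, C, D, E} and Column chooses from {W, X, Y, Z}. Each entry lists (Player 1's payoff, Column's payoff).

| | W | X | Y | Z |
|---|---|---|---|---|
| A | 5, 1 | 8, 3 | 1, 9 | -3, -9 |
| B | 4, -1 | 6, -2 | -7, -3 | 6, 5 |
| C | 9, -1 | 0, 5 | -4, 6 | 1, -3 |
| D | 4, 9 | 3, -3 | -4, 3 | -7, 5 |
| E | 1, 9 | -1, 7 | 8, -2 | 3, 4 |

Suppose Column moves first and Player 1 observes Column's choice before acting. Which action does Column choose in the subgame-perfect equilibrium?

Player 1 best-responds to each possible Column move:
- W: Player 1 compares 5, 4, 9, 4, 1 and picks C; Column would get -1.
- X: Player 1 compares 8, 6, 0, 3, -1 and picks A; Column would get 3.
- Y: Player 1 compares 1, -7, -4, -4, 8 and picks E; Column would get -2.
- Z: Player 1 compares -3, 6, 1, -7, 3 and picks B; Column would get 5.
Among -1, 3, -2, 5, the best is 5 at Z. Subgame-perfect outcome: (B, Z) with payoffs (6, 5).

Z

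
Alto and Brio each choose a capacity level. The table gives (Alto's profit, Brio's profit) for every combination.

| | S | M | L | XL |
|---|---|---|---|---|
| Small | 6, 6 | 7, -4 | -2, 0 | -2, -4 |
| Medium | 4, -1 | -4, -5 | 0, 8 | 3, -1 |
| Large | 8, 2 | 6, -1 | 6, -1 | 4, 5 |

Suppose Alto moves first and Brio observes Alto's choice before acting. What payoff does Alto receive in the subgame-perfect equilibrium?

Solve by backward induction (Alto leads).
- Small: BR = S, leader payoff 6.
- Medium: BR = L, leader payoff 0.
- Large: BR = XL, leader payoff 4.
Among 6, 0, 4, the best is 6 at Small. Subgame-perfect outcome: (Small, S) with payoffs (6, 6).

6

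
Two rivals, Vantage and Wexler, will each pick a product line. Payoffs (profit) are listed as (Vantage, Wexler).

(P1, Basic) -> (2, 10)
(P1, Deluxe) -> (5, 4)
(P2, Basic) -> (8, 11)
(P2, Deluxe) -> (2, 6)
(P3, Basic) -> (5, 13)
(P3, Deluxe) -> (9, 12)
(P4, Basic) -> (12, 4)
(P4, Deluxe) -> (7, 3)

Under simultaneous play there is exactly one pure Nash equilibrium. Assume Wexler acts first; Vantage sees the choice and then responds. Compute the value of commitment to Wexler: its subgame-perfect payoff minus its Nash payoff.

8

Backward induction with Wexler moving first.
- Basic: Vantage compares 2, 8, 5, 12 and picks P4; Wexler would get 4.
- Deluxe: Vantage compares 5, 2, 9, 7 and picks P3; Wexler would get 12.
Among 4, 12, the best is 12 at Deluxe. Subgame-perfect outcome: (P3, Deluxe) with payoffs (9, 12).
For the simultaneous game, intersect best replies.
Vantage's best replies: Basic→P4; Deluxe→P3.
Wexler's best replies: P1→Basic; P2→Basic; P3→Basic; P4→Basic.
The unique mutual best reply is (P4, Basic), giving (12, 4).
Wexler's commitment gain: 12 − 4 = 8.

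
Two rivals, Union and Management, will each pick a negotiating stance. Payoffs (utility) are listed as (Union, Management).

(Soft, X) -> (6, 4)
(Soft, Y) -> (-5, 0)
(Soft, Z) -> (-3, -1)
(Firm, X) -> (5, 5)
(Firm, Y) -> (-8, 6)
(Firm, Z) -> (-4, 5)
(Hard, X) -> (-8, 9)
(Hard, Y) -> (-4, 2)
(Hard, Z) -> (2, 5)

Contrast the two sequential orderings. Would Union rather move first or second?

If Union leads: Management's best replies are Soft→X, Firm→Y, Hard→X; Union's induced payoffs 6, -8, -8; outcome (Soft, X), payoffs (6, 4).
If Management leads: Union's best replies are X→Soft, Y→Hard, Z→Hard; Management's induced payoffs 4, 2, 5; outcome (Hard, Z), payoffs (2, 5).
Union gets 6 moving first and 2 moving second, so Union prefers to move first.

first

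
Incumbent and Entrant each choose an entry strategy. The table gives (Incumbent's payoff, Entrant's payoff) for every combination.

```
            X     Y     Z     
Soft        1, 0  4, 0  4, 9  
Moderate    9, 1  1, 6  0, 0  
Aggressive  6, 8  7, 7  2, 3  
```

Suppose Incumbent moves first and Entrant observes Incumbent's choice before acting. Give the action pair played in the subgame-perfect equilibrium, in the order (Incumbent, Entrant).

Solve by backward induction (Incumbent leads).
- Soft: Entrant compares 0, 0, 9 and picks Z; Incumbent would get 4.
- Moderate: Entrant compares 1, 6, 0 and picks Y; Incumbent would get 1.
- Aggressive: Entrant compares 8, 7, 3 and picks X; Incumbent would get 6.
Among 4, 1, 6, the best is 6 at Aggressive. Subgame-perfect outcome: (Aggressive, X) with payoffs (6, 8).

(Aggressive, X)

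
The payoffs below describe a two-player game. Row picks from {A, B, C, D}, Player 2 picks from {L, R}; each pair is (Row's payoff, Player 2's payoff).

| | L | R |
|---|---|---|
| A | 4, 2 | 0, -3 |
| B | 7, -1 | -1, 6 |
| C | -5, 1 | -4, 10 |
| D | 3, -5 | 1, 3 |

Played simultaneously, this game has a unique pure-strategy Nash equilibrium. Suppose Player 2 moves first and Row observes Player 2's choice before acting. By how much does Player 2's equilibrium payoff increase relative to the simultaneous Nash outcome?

Work backward from Row's decision.
- L → Row plays B (best of 4, 7, -5, 3); Player 2 gets -1.
- R → Row plays D (best of 0, -1, -4, 1); Player 2 gets 3.
Player 2's induced payoffs are -1, 3, so Player 2 commits to R. Subgame-perfect outcome: (D, R) with payoffs (1, 3).
Under simultaneous play:
Row's best replies: L→B; R→D.
Player 2's best replies: A→L; B→R; C→R; D→R.
Only (D, R) has each player best-responding; Nash payoffs (1, 3).
Player 2's commitment gain: 3 − 3 = 0.

0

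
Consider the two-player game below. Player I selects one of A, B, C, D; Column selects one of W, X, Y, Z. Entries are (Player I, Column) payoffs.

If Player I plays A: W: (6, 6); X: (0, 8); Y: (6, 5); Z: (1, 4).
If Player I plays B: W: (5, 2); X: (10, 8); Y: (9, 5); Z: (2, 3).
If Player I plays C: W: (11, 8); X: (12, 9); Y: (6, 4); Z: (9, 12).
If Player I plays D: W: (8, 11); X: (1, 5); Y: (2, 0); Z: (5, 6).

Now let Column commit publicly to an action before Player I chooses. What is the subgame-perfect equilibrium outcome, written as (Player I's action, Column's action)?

(C, Z)

Backward induction with Column moving first.
- W: Player I compares 6, 5, 11, 8 and picks C; Column would get 8.
- X: Player I compares 0, 10, 12, 1 and picks C; Column would get 9.
- Y: Player I compares 6, 9, 6, 2 and picks B; Column would get 5.
- Z: Player I compares 1, 2, 9, 5 and picks C; Column would get 12.
Column's induced payoffs are 8, 9, 5, 12, so Column commits to Z. Subgame-perfect outcome: (C, Z) with payoffs (9, 12).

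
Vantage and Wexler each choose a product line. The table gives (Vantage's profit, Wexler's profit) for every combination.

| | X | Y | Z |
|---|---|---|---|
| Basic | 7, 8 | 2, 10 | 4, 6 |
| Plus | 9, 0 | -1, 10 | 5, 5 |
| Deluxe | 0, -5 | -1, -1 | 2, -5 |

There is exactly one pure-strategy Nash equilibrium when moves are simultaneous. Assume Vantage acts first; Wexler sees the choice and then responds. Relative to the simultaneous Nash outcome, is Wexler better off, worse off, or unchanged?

unchanged

Work backward from Wexler's decision.
- Basic → Wexler plays Y (best of 8, 10, 6); Vantage gets 2.
- Plus → Wexler plays Y (best of 0, 10, 5); Vantage gets -1.
- Deluxe → Wexler plays Y (best of -5, -1, -5); Vantage gets -1.
Maximizing over 2, -1, -1, Vantage chooses Basic. Subgame-perfect outcome: (Basic, Y) with payoffs (2, 10).
For the simultaneous game, intersect best replies.
Vantage's best replies: X→Plus; Y→Basic; Z→Plus.
Wexler's best replies: Basic→Y; Plus→Y; Deluxe→Y.
Only (Basic, Y) has each player best-responding; Nash payoffs (2, 10).
Wexler earns 10 sequentially versus 10 at the Nash outcome: unchanged.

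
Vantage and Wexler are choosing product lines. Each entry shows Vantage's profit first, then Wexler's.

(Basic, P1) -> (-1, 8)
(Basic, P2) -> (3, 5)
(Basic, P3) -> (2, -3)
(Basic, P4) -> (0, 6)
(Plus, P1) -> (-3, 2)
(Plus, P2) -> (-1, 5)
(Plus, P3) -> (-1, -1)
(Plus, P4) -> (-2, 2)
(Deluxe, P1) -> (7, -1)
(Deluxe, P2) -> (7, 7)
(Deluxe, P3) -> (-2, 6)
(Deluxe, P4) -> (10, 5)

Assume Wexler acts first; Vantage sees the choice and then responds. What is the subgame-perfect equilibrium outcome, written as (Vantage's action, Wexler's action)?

(Deluxe, P2)

Solve by backward induction (Wexler leads).
- P1 → Vantage plays Deluxe (best of -1, -3, 7); Wexler gets -1.
- P2 → Vantage plays Deluxe (best of 3, -1, 7); Wexler gets 7.
- P3 → Vantage plays Basic (best of 2, -1, -2); Wexler gets -3.
- P4 → Vantage plays Deluxe (best of 0, -2, 10); Wexler gets 5.
Maximizing over -1, 7, -3, 5, Wexler chooses P2. Subgame-perfect outcome: (Deluxe, P2) with payoffs (7, 7).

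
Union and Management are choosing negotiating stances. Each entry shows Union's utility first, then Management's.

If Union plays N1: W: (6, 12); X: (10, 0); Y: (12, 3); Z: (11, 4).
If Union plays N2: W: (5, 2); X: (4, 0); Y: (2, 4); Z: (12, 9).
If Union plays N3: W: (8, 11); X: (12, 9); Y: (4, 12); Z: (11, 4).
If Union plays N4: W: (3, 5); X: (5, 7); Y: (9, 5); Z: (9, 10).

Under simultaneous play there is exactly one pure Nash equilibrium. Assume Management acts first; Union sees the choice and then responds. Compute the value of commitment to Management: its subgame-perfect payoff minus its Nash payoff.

2

Work backward from Union's decision.
- W: Union compares 6, 5, 8, 3 and picks N3; Management would get 11.
- X: Union compares 10, 4, 12, 5 and picks N3; Management would get 9.
- Y: Union compares 12, 2, 4, 9 and picks N1; Management would get 3.
- Z: Union compares 11, 12, 11, 9 and picks N2; Management would get 9.
Management's induced payoffs are 11, 9, 3, 9, so Management commits to W. Subgame-perfect outcome: (N3, W) with payoffs (8, 11).
Now find the simultaneous Nash equilibrium.
Union's best replies: W→N3; X→N3; Y→N1; Z→N2.
Management's best replies: N1→W; N2→Z; N3→Y; N4→Z.
The unique mutual best reply is (N2, Z), giving (12, 9).
Management's commitment gain: 11 − 9 = 2.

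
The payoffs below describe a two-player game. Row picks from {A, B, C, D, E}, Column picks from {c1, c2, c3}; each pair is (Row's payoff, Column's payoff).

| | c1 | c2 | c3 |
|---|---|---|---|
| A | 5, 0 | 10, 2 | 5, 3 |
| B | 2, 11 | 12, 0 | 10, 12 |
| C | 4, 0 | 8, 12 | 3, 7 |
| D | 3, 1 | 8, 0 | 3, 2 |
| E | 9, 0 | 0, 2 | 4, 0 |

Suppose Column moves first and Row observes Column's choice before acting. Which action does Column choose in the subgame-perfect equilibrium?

Work backward from Row's decision.
- c1 → Row plays E (best of 5, 2, 4, 3, 9); Column gets 0.
- c2 → Row plays B (best of 10, 12, 8, 8, 0); Column gets 0.
- c3 → Row plays B (best of 5, 10, 3, 3, 4); Column gets 12.
Maximizing over 0, 0, 12, Column chooses c3. Subgame-perfect outcome: (B, c3) with payoffs (10, 12).

c3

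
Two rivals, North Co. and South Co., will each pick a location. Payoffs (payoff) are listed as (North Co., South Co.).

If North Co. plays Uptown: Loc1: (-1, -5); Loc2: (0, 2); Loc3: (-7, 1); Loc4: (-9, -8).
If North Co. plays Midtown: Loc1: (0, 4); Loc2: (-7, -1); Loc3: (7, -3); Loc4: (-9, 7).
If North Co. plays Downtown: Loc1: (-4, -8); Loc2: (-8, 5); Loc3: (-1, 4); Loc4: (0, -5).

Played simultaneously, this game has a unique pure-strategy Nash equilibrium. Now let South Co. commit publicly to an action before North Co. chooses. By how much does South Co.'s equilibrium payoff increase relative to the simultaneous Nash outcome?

North Co. best-responds to each possible South Co. move:
- Loc1: BR = Midtown, leader payoff 4.
- Loc2: BR = Uptown, leader payoff 2.
- Loc3: BR = Midtown, leader payoff -3.
- Loc4: BR = Downtown, leader payoff -5.
South Co.'s induced payoffs are 4, 2, -3, -5, so South Co. commits to Loc1. Subgame-perfect outcome: (Midtown, Loc1) with payoffs (0, 4).
Under simultaneous play:
North Co.'s best replies: Loc1→Midtown; Loc2→Uptown; Loc3→Midtown; Loc4→Downtown.
South Co.'s best replies: Uptown→Loc2; Midtown→Loc4; Downtown→Loc2.
Only (Uptown, Loc2) has each player best-responding; Nash payoffs (0, 2).
South Co.'s commitment gain: 4 − 2 = 2.

2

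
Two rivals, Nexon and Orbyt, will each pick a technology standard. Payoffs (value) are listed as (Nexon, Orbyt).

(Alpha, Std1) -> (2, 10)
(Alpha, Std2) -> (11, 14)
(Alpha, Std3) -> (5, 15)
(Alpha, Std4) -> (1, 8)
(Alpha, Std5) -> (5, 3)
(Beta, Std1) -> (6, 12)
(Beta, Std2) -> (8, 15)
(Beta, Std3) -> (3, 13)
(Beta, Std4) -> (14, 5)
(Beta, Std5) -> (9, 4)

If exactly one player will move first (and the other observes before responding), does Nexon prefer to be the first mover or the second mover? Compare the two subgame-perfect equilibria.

first

If Nexon leads: Orbyt's best replies are Alpha→Std3, Beta→Std2; Nexon's induced payoffs 5, 8; outcome (Beta, Std2), payoffs (8, 15).
If Orbyt leads: Nexon's best replies are Std1→Beta, Std2→Alpha, Std3→Alpha, Std4→Beta, Std5→Beta; Orbyt's induced payoffs 12, 14, 15, 5, 4; outcome (Alpha, Std3), payoffs (5, 15).
Nexon gets 8 moving first and 5 moving second, so Nexon prefers to move first.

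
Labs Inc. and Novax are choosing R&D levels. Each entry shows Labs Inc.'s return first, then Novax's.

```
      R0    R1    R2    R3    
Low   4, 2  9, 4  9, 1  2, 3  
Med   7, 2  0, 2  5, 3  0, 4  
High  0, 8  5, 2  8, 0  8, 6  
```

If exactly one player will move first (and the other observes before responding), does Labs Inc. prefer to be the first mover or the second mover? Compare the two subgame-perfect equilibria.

first

If Labs Inc. leads: Novax's best replies are Low→R1, Med→R3, High→R0; Labs Inc.'s induced payoffs 9, 0, 0; outcome (Low, R1), payoffs (9, 4).
If Novax leads: Labs Inc.'s best replies are R0→Med, R1→Low, R2→Low, R3→High; Novax's induced payoffs 2, 4, 1, 6; outcome (High, R3), payoffs (8, 6).
Labs Inc. gets 9 moving first and 8 moving second, so Labs Inc. prefers to move first.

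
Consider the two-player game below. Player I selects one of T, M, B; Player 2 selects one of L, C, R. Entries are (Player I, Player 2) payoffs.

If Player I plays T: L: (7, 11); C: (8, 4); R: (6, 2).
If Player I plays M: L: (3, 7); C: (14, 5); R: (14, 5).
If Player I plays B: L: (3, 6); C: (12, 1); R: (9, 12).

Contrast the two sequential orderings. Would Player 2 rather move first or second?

If Player I leads: Player 2's best replies are T→L, M→L, B→R; Player I's induced payoffs 7, 3, 9; outcome (B, R), payoffs (9, 12).
If Player 2 leads: Player I's best replies are L→T, C→M, R→M; Player 2's induced payoffs 11, 5, 5; outcome (T, L), payoffs (7, 11).
Player 2 gets 11 moving first and 12 moving second, so Player 2 prefers to move second.

second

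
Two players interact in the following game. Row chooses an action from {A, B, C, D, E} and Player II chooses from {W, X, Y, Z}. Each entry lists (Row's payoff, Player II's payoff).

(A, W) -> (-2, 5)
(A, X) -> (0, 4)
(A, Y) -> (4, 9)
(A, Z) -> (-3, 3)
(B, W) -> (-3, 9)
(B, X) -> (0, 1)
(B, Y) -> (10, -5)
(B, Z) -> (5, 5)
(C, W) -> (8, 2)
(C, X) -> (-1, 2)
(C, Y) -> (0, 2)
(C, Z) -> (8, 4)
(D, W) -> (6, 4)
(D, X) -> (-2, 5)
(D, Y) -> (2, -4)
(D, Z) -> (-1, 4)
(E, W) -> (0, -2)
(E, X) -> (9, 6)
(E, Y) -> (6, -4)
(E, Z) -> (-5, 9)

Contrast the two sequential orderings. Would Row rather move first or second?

If Row leads: Player II's best replies are A→Y, B→W, C→Z, D→X, E→Z; Row's induced payoffs 4, -3, 8, -2, -5; outcome (C, Z), payoffs (8, 4).
If Player II leads: Row's best replies are W→C, X→E, Y→B, Z→C; Player II's induced payoffs 2, 6, -5, 4; outcome (E, X), payoffs (9, 6).
Row gets 8 moving first and 9 moving second, so Row prefers to move second.

second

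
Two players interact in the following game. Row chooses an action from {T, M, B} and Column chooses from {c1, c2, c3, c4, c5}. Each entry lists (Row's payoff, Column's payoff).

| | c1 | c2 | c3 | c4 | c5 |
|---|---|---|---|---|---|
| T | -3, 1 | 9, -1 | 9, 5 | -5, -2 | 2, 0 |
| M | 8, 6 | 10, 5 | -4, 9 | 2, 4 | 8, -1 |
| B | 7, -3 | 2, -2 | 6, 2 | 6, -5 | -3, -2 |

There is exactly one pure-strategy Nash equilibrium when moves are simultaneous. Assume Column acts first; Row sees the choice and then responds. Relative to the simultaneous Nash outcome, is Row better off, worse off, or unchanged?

Backward induction with Column moving first.
- c1 → Row plays M (best of -3, 8, 7); Column gets 6.
- c2 → Row plays M (best of 9, 10, 2); Column gets 5.
- c3 → Row plays T (best of 9, -4, 6); Column gets 5.
- c4 → Row plays B (best of -5, 2, 6); Column gets -5.
- c5 → Row plays M (best of 2, 8, -3); Column gets -1.
Among 6, 5, 5, -5, -1, the best is 6 at c1. Subgame-perfect outcome: (M, c1) with payoffs (8, 6).
For the simultaneous game, intersect best replies.
Row's best replies: c1→M; c2→M; c3→T; c4→B; c5→M.
Column's best replies: T→c3; M→c3; B→c3.
Only (T, c3) has each player best-responding; Nash payoffs (9, 5).
Row earns 8 sequentially versus 9 at the Nash outcome: worse off.

worse off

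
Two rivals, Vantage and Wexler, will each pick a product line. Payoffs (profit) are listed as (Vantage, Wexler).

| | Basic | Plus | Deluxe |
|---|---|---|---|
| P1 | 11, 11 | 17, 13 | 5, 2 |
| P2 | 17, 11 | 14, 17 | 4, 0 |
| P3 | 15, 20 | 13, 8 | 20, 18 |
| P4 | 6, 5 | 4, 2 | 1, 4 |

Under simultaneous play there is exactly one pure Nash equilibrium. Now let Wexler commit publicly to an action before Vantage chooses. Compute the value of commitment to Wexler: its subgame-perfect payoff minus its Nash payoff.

Vantage best-responds to each possible Wexler move:
- Basic → Vantage plays P2 (best of 11, 17, 15, 6); Wexler gets 11.
- Plus → Vantage plays P1 (best of 17, 14, 13, 4); Wexler gets 13.
- Deluxe → Vantage plays P3 (best of 5, 4, 20, 1); Wexler gets 18.
Wexler's induced payoffs are 11, 13, 18, so Wexler commits to Deluxe. Subgame-perfect outcome: (P3, Deluxe) with payoffs (20, 18).
Now find the simultaneous Nash equilibrium.
Vantage's best replies: Basic→P2; Plus→P1; Deluxe→P3.
Wexler's best replies: P1→Plus; P2→Plus; P3→Basic; P4→Basic.
The unique mutual best reply is (P1, Plus), giving (17, 13).
Wexler's commitment gain: 18 − 13 = 5.

5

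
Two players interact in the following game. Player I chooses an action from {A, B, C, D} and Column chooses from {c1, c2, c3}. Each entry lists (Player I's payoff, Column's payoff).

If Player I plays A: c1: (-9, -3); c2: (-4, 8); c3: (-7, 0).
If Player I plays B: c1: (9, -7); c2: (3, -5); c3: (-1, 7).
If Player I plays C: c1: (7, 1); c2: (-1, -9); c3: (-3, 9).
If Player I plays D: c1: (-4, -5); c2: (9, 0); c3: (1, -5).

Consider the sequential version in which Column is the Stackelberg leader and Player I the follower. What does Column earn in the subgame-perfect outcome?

0

Backward induction with Column moving first.
- c1: BR = B, leader payoff -7.
- c2: BR = D, leader payoff 0.
- c3: BR = D, leader payoff -5.
Maximizing over -7, 0, -5, Column chooses c2. Subgame-perfect outcome: (D, c2) with payoffs (9, 0).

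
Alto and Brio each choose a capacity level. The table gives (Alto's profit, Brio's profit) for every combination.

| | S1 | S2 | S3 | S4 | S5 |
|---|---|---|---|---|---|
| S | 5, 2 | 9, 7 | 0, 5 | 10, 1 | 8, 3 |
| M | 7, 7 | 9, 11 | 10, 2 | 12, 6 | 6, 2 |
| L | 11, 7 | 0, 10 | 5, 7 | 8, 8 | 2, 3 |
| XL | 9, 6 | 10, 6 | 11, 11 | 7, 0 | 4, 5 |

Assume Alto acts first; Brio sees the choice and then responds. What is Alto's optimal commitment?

Backward induction with Alto moving first.
- S: BR = S2, leader payoff 9.
- M: BR = S2, leader payoff 9.
- L: BR = S2, leader payoff 0.
- XL: BR = S3, leader payoff 11.
Among 9, 9, 0, 11, the best is 11 at XL. Subgame-perfect outcome: (XL, S3) with payoffs (11, 11).

XL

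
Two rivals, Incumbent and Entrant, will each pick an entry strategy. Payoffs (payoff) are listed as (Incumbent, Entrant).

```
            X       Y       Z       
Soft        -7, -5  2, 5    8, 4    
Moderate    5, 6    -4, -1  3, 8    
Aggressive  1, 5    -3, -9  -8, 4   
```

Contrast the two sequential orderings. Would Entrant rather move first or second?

If Incumbent leads: Entrant's best replies are Soft→Y, Moderate→Z, Aggressive→X; Incumbent's induced payoffs 2, 3, 1; outcome (Moderate, Z), payoffs (3, 8).
If Entrant leads: Incumbent's best replies are X→Moderate, Y→Soft, Z→Soft; Entrant's induced payoffs 6, 5, 4; outcome (Moderate, X), payoffs (5, 6).
Entrant gets 6 moving first and 8 moving second, so Entrant prefers to move second.

second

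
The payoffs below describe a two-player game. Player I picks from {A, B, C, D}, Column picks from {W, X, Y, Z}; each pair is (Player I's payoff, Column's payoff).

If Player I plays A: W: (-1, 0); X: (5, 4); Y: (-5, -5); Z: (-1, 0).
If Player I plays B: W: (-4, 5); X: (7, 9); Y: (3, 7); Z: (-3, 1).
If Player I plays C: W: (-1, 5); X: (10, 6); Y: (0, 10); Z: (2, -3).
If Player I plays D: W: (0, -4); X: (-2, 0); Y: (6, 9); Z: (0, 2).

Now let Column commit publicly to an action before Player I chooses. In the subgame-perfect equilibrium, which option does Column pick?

Backward induction with Column moving first.
- W: BR = D, leader payoff -4.
- X: BR = C, leader payoff 6.
- Y: BR = D, leader payoff 9.
- Z: BR = C, leader payoff -3.
Maximizing over -4, 6, 9, -3, Column chooses Y. Subgame-perfect outcome: (D, Y) with payoffs (6, 9).

Y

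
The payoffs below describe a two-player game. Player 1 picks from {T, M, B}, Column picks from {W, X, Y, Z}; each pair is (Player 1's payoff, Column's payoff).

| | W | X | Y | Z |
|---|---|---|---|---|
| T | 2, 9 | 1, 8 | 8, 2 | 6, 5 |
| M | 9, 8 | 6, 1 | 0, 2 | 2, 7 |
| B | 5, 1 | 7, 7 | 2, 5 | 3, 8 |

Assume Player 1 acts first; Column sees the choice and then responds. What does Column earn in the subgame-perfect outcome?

8

Backward induction with Player 1 moving first.
- T: BR = W, leader payoff 2.
- M: BR = W, leader payoff 9.
- B: BR = Z, leader payoff 3.
Among 2, 9, 3, the best is 9 at M. Subgame-perfect outcome: (M, W) with payoffs (9, 8).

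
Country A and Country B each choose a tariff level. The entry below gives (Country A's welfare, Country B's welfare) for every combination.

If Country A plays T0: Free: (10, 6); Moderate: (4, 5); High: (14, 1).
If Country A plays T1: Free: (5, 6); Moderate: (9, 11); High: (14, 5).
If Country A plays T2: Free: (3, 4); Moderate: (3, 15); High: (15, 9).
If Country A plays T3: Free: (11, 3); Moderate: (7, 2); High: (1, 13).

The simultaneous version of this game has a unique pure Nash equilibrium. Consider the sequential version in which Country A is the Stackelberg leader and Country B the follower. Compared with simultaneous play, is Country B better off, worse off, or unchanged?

worse off

Backward induction with Country A moving first.
- T0 → Country B plays Free (best of 6, 5, 1); Country A gets 10.
- T1 → Country B plays Moderate (best of 6, 11, 5); Country A gets 9.
- T2 → Country B plays Moderate (best of 4, 15, 9); Country A gets 3.
- T3 → Country B plays High (best of 3, 2, 13); Country A gets 1.
Among 10, 9, 3, 1, the best is 10 at T0. Subgame-perfect outcome: (T0, Free) with payoffs (10, 6).
For the simultaneous game, intersect best replies.
Country A's best replies: Free→T3; Moderate→T1; High→T2.
Country B's best replies: T0→Free; T1→Moderate; T2→Moderate; T3→High.
Only (T1, Moderate) has each player best-responding; Nash payoffs (9, 11).
Country B earns 6 sequentially versus 11 at the Nash outcome: worse off.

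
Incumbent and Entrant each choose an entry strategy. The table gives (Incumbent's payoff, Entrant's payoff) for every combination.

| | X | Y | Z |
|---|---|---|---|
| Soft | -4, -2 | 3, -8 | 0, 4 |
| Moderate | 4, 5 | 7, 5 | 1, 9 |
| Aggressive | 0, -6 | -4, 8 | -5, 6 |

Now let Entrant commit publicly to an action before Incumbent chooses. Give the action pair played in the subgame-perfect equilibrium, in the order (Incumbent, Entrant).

Backward induction with Entrant moving first.
- X: Incumbent compares -4, 4, 0 and picks Moderate; Entrant would get 5.
- Y: Incumbent compares 3, 7, -4 and picks Moderate; Entrant would get 5.
- Z: Incumbent compares 0, 1, -5 and picks Moderate; Entrant would get 9.
Among 5, 5, 9, the best is 9 at Z. Subgame-perfect outcome: (Moderate, Z) with payoffs (1, 9).

(Moderate, Z)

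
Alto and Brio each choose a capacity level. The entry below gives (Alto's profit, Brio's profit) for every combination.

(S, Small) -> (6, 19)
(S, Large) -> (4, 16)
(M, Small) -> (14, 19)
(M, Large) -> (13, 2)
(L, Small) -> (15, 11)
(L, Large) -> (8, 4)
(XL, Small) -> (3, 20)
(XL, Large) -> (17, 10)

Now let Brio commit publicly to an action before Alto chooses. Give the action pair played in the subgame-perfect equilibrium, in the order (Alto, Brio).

(L, Small)

Work backward from Alto's decision.
- Small: BR = L, leader payoff 11.
- Large: BR = XL, leader payoff 10.
Brio's induced payoffs are 11, 10, so Brio commits to Small. Subgame-perfect outcome: (L, Small) with payoffs (15, 11).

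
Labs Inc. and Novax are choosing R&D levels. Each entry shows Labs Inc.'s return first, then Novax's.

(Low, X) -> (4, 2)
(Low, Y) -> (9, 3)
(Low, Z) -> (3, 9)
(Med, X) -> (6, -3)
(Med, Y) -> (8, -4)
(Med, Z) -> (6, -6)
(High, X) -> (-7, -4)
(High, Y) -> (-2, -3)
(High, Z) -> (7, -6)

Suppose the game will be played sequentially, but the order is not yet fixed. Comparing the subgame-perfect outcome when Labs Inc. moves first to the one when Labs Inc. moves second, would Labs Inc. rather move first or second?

second

If Labs Inc. leads: Novax's best replies are Low→Z, Med→X, High→Y; Labs Inc.'s induced payoffs 3, 6, -2; outcome (Med, X), payoffs (6, -3).
If Novax leads: Labs Inc.'s best replies are X→Med, Y→Low, Z→High; Novax's induced payoffs -3, 3, -6; outcome (Low, Y), payoffs (9, 3).
Labs Inc. gets 6 moving first and 9 moving second, so Labs Inc. prefers to move second.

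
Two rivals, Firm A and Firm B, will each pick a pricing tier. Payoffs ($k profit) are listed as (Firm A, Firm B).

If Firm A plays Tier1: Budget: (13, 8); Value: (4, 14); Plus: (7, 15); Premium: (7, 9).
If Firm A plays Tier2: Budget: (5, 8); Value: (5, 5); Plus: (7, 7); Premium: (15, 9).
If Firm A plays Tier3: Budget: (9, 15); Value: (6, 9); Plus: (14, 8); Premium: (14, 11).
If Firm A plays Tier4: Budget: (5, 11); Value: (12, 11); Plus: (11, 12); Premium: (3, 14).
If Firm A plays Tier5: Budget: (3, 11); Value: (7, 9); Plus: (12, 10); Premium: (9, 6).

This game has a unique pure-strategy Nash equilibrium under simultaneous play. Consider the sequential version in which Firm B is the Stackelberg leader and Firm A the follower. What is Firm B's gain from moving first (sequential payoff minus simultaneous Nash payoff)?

Work backward from Firm A's decision.
- Budget: BR = Tier1, leader payoff 8.
- Value: BR = Tier4, leader payoff 11.
- Plus: BR = Tier3, leader payoff 8.
- Premium: BR = Tier2, leader payoff 9.
Firm B's induced payoffs are 8, 11, 8, 9, so Firm B commits to Value. Subgame-perfect outcome: (Tier4, Value) with payoffs (12, 11).
For the simultaneous game, intersect best replies.
Firm A's best replies: Budget→Tier1; Value→Tier4; Plus→Tier3; Premium→Tier2.
Firm B's best replies: Tier1→Plus; Tier2→Premium; Tier3→Budget; Tier4→Premium; Tier5→Budget.
The unique mutual best reply is (Tier2, Premium), giving (15, 9).
Firm B's commitment gain: 11 − 9 = 2.

2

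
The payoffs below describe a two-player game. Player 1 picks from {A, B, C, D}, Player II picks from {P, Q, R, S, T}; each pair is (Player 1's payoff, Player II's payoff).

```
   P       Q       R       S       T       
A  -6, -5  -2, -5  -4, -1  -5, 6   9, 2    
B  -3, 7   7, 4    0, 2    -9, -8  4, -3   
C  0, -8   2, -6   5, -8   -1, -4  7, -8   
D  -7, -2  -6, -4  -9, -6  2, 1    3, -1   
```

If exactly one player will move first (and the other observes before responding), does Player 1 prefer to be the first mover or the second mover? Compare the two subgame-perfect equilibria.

If Player 1 leads: Player II's best replies are A→S, B→P, C→S, D→S; Player 1's induced payoffs -5, -3, -1, 2; outcome (D, S), payoffs (2, 1).
If Player II leads: Player 1's best replies are P→C, Q→B, R→C, S→D, T→A; Player II's induced payoffs -8, 4, -8, 1, 2; outcome (B, Q), payoffs (7, 4).
Player 1 gets 2 moving first and 7 moving second, so Player 1 prefers to move second.

second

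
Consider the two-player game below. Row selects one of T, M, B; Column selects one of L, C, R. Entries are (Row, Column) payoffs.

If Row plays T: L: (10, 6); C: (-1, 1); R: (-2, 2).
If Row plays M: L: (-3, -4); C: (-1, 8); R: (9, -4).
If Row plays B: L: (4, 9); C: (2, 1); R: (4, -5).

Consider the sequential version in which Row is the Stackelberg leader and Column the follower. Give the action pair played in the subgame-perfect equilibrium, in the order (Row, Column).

Solve by backward induction (Row leads).
- T: BR = L, leader payoff 10.
- M: BR = C, leader payoff -1.
- B: BR = L, leader payoff 4.
Among 10, -1, 4, the best is 10 at T. Subgame-perfect outcome: (T, L) with payoffs (10, 6).

(T, L)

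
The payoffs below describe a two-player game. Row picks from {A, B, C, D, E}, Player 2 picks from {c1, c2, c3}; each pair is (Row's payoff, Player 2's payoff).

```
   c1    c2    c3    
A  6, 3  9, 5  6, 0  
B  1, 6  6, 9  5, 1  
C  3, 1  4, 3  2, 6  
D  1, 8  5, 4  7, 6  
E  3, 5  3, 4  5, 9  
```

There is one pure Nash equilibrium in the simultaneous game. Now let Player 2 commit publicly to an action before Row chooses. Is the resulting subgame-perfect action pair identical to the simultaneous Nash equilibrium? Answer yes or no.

no

Row best-responds to each possible Player 2 move:
- c1 → Row plays A (best of 6, 1, 3, 1, 3); Player 2 gets 3.
- c2 → Row plays A (best of 9, 6, 4, 5, 3); Player 2 gets 5.
- c3 → Row plays D (best of 6, 5, 2, 7, 5); Player 2 gets 6.
Player 2's induced payoffs are 3, 5, 6, so Player 2 commits to c3. Subgame-perfect outcome: (D, c3) with payoffs (7, 6).
For the simultaneous game, intersect best replies.
Row's best replies: c1→A; c2→A; c3→D.
Player 2's best replies: A→c2; B→c2; C→c3; D→c1; E→c3.
The unique mutual best reply is (A, c2), giving (9, 5).
Sequential outcome (D, c3) differs from the Nash profile (A, c2).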